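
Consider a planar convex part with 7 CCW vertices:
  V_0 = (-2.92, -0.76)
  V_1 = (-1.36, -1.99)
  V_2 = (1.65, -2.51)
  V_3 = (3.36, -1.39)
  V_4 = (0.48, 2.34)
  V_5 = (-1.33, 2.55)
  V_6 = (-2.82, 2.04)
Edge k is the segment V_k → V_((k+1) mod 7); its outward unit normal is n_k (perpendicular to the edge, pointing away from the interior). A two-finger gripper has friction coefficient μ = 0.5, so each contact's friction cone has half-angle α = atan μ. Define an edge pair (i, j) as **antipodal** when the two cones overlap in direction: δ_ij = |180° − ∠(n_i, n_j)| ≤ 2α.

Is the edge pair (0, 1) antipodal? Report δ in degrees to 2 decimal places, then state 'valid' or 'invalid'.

α = atan 0.5 = 26.57°;  2α = 53.13°
edge 0: e_0 = (+1.56, -1.23);  n_0 = (-0.6192, -0.7853)
edge 1: e_1 = (+3.01, -0.52);  n_1 = (-0.1702, -0.9854)
∠(n_0, n_1) = 28.45°
δ = |180° − 28.45°| = 151.55°
151.55° > 2α = 53.13°  →  invalid

δ = 151.55°, invalid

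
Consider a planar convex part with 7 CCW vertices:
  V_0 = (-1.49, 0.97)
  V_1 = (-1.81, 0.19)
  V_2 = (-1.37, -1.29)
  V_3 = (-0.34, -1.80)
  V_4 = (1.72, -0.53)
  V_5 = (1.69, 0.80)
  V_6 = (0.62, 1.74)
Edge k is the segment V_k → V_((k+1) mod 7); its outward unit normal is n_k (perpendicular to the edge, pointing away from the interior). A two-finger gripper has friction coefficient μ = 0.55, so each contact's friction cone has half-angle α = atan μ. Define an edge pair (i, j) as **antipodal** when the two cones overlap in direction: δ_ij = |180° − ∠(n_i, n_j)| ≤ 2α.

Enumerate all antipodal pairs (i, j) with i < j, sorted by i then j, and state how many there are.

α = atan 0.55 = 28.81°;  2α = 57.62°
n_0 = (-0.9252, +0.3796)
n_1 = (-0.9585, -0.2850)
n_2 = (-0.4437, -0.8962)
n_3 = (+0.5248, -0.8512)
n_4 = (+0.9997, +0.0226)
n_5 = (+0.6600, +0.7513)
n_6 = (-0.3428, +0.9394)
  (0,1): δ = 141.14°  ·
  (0,2): δ = 94.04°  ·
  (0,3): δ = 36.04°  ✓
  (0,4): δ = 23.60°  ✓
  (0,5): δ = 71.01°  ·
  (0,6): δ = 132.35°  ·
  (1,2): δ = 132.90°  ·
  (1,3): δ = 74.90°  ·
  (1,4): δ = 15.26°  ✓
  (1,5): δ = 32.14°  ✓
  (1,6): δ = 93.49°  ·
  (2,3): δ = 122.00°  ·
  (2,4): δ = 62.37°  ·
  (2,5): δ = 14.96°  ✓
  (2,6): δ = 46.39°  ✓
  (3,4): δ = 120.36°  ·
  (3,5): δ = 72.95°  ·
  (3,6): δ = 11.61°  ✓
  (4,5): δ = 132.59°  ·
  (4,6): δ = 71.24°  ·
  (5,6): δ = 118.65°  ·
antipodal pairs: 7

count = 7; pairs: (0,3), (0,4), (1,4), (1,5), (2,5), (2,6), (3,6)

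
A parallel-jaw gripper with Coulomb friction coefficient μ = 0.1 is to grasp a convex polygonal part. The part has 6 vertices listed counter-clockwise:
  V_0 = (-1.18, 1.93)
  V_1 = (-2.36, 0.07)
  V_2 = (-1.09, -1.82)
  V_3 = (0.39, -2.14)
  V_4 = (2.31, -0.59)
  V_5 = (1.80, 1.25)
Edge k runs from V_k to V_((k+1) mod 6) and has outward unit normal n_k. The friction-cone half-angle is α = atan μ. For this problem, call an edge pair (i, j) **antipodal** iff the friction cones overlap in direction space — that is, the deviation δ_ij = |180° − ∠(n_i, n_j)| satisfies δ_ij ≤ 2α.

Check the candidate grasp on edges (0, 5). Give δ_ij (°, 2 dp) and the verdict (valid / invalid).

α = atan 0.1 = 5.71°;  2α = 11.42°
edge 0: e_0 = (-1.18, -1.86);  n_0 = (-0.8444, +0.5357)
edge 5: e_5 = (-2.98, +0.68);  n_5 = (+0.2225, +0.9749)
∠(n_0, n_5) = 70.46°
δ = |180° − 70.46°| = 109.54°
109.54° > 2α = 11.42°  →  invalid

δ = 109.54°, invalid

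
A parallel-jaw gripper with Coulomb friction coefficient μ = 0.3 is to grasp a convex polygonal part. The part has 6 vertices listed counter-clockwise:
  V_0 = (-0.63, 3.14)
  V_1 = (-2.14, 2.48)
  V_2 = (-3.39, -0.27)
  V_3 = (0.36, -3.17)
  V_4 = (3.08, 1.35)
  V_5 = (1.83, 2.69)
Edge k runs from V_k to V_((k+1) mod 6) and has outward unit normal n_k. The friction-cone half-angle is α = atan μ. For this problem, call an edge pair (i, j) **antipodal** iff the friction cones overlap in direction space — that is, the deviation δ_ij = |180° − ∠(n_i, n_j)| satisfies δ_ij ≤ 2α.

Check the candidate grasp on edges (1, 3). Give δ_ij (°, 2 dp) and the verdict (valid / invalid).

α = atan 0.3 = 16.70°;  2α = 33.40°
edge 1: e_1 = (-1.25, -2.75);  n_1 = (-0.9104, +0.4138)
edge 3: e_3 = (+2.72, +4.52);  n_3 = (+0.8568, -0.5156)
∠(n_1, n_3) = 173.41°
δ = |180° − 173.41°| = 6.59°
6.59° ≤ 2α = 33.40°  →  valid

δ = 6.59°, valid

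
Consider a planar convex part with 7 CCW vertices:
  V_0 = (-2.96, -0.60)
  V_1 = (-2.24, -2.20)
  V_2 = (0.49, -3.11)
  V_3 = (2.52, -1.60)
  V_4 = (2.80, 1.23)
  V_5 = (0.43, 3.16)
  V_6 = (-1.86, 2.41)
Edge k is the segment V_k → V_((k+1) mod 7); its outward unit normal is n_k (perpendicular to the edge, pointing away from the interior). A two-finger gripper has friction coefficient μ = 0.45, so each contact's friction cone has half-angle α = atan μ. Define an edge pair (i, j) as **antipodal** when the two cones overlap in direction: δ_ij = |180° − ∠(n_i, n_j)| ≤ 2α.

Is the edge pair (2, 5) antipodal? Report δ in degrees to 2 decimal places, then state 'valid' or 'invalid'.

α = atan 0.45 = 24.23°;  2α = 48.46°
edge 2: e_2 = (+2.03, +1.51);  n_2 = (+0.5968, -0.8024)
edge 5: e_5 = (-2.29, -0.75);  n_5 = (-0.3112, +0.9503)
∠(n_2, n_5) = 161.49°
δ = |180° − 161.49°| = 18.51°
18.51° ≤ 2α = 48.46°  →  valid

δ = 18.51°, valid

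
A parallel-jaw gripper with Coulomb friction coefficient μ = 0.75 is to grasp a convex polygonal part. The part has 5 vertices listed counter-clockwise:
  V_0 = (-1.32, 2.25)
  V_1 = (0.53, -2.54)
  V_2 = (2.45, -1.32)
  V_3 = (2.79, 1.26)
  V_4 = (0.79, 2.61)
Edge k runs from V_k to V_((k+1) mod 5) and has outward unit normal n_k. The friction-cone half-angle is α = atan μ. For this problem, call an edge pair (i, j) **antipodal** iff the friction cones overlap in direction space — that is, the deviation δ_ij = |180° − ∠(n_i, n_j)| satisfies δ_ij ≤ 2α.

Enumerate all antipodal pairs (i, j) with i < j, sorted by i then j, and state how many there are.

count = 5; pairs: (0,2), (0,3), (1,3), (1,4), (2,4)

α = atan 0.75 = 36.87°;  2α = 73.74°
n_0 = (-0.9328, -0.3603)
n_1 = (+0.5363, -0.8440)
n_2 = (+0.9914, -0.1307)
n_3 = (+0.5595, +0.8288)
n_4 = (-0.1682, +0.9858)
  (0,1): δ = 78.69°  ·
  (0,2): δ = 28.62°  ✓
  (0,3): δ = 34.86°  ✓
  (0,4): δ = 78.56°  ·
  (1,2): δ = 129.94°  ·
  (1,3): δ = 66.45°  ✓
  (1,4): δ = 22.75°  ✓
  (2,3): δ = 116.51°  ·
  (2,4): δ = 72.81°  ✓
  (3,4): δ = 136.30°  ·
antipodal pairs: 5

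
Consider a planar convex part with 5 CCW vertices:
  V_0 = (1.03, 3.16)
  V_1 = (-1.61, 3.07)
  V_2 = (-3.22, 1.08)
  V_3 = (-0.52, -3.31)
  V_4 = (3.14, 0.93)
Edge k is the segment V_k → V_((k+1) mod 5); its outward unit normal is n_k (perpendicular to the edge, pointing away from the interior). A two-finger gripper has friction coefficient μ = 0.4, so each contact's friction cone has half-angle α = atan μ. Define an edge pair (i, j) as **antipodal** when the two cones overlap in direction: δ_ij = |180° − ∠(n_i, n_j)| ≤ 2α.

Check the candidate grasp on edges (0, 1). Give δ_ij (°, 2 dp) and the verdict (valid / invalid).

α = atan 0.4 = 21.80°;  2α = 43.60°
edge 0: e_0 = (-2.64, -0.09);  n_0 = (-0.0341, +0.9994)
edge 1: e_1 = (-1.61, -1.99);  n_1 = (-0.7774, +0.6290)
∠(n_0, n_1) = 49.07°
δ = |180° − 49.07°| = 130.93°
130.93° > 2α = 43.60°  →  invalid

δ = 130.93°, invalid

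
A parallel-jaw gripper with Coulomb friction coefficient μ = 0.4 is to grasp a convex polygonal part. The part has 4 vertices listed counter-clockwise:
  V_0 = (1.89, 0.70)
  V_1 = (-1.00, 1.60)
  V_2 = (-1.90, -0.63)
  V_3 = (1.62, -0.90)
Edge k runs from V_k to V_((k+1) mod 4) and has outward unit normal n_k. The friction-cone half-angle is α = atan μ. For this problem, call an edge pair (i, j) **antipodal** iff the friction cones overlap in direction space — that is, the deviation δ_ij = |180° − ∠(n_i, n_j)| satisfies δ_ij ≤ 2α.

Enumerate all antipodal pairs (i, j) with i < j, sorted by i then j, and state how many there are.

count = 2; pairs: (0,2), (1,3)

α = atan 0.4 = 21.80°;  2α = 43.60°
n_0 = (+0.2973, +0.9548)
n_1 = (-0.9273, +0.3743)
n_2 = (-0.0765, -0.9971)
n_3 = (+0.9861, -0.1664)
  (0,1): δ = 94.68°  ·
  (0,2): δ = 12.91°  ✓
  (0,3): δ = 97.72°  ·
  (1,2): δ = 72.41°  ·
  (1,3): δ = 12.40°  ✓
  (2,3): δ = 95.19°  ·
antipodal pairs: 2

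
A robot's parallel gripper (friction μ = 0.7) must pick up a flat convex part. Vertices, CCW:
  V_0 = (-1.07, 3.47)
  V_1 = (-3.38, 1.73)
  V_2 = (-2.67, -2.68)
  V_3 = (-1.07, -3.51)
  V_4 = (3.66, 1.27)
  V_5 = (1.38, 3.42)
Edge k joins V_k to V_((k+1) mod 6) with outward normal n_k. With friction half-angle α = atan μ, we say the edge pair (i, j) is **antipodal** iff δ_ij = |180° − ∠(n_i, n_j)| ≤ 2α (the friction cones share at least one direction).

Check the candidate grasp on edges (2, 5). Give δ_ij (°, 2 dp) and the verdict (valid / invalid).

δ = 26.25°, valid

α = atan 0.7 = 34.99°;  2α = 69.98°
edge 2: e_2 = (+1.60, -0.83);  n_2 = (-0.4605, -0.8877)
edge 5: e_5 = (-2.45, +0.05);  n_5 = (+0.0204, +0.9998)
∠(n_2, n_5) = 153.75°
δ = |180° − 153.75°| = 26.25°
26.25° ≤ 2α = 69.98°  →  valid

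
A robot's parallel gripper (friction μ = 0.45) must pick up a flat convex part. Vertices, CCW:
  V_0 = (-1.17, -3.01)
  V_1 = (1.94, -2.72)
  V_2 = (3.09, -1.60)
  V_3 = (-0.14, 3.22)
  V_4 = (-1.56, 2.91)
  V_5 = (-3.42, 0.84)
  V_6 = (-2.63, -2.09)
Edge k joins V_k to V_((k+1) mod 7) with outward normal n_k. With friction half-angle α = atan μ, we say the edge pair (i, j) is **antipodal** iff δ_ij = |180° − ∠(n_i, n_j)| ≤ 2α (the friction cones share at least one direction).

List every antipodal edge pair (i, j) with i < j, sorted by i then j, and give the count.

α = atan 0.45 = 24.23°;  2α = 48.46°
n_0 = (+0.0928, -0.9957)
n_1 = (+0.6977, -0.7164)
n_2 = (+0.8307, +0.5567)
n_3 = (-0.2133, +0.9770)
n_4 = (-0.7438, +0.6684)
n_5 = (-0.9655, -0.2603)
n_6 = (-0.5331, -0.8460)
  (0,1): δ = 141.08°  ·
  (0,2): δ = 61.50°  ·
  (0,3): δ = 6.99°  ✓
  (0,4): δ = 42.73°  ✓
  (0,5): δ = 99.76°  ·
  (0,6): δ = 142.46°  ·
  (1,2): δ = 100.42°  ·
  (1,3): δ = 31.93°  ✓
  (1,4): δ = 3.82°  ✓
  (1,5): δ = 60.85°  ·
  (1,6): δ = 103.54°  ·
  (2,3): δ = 111.51°  ·
  (2,4): δ = 75.77°  ·
  (2,5): δ = 18.74°  ✓
  (2,6): δ = 23.96°  ✓
  (3,4): δ = 144.26°  ·
  (3,5): δ = 87.23°  ·
  (3,6): δ = 44.53°  ✓
  (4,5): δ = 122.97°  ·
  (4,6): δ = 80.28°  ·
  (5,6): δ = 137.31°  ·
antipodal pairs: 7

count = 7; pairs: (0,3), (0,4), (1,3), (1,4), (2,5), (2,6), (3,6)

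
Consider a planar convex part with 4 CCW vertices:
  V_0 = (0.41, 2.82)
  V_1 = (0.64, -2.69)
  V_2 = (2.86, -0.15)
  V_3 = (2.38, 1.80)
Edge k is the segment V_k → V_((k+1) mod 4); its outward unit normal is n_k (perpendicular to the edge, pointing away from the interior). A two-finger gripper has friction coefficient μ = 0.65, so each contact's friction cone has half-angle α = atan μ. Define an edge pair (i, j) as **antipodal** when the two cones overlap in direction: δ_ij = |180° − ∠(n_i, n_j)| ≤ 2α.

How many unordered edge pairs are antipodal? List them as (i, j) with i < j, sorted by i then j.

α = atan 0.65 = 33.02°;  2α = 66.05°
n_0 = (-0.9991, -0.0417)
n_1 = (+0.7529, -0.6581)
n_2 = (+0.9710, +0.2390)
n_3 = (+0.4598, +0.8880)
  (0,1): δ = 43.54°  ✓
  (0,2): δ = 11.44°  ✓
  (0,3): δ = 60.24°  ✓
  (1,2): δ = 125.02°  ·
  (1,3): δ = 76.22°  ·
  (2,3): δ = 131.20°  ·
antipodal pairs: 3

count = 3; pairs: (0,1), (0,2), (0,3)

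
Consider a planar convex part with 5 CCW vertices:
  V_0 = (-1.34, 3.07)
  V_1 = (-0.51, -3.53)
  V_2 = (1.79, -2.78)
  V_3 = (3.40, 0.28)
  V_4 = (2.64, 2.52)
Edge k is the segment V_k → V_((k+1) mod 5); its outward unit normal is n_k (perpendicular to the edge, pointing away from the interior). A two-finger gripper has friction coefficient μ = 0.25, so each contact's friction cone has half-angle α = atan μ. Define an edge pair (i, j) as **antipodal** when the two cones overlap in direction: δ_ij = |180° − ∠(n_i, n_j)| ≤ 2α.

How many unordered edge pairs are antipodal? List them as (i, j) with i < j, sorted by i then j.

α = atan 0.25 = 14.04°;  2α = 28.07°
n_0 = (-0.9922, -0.1248)
n_1 = (+0.3100, -0.9507)
n_2 = (+0.8850, -0.4656)
n_3 = (+0.9470, +0.3213)
n_4 = (+0.1369, +0.9906)
  (0,1): δ = 79.11°  ·
  (0,2): δ = 34.92°  ·
  (0,3): δ = 11.57°  ✓
  (0,4): δ = 74.96°  ·
  (1,2): δ = 135.81°  ·
  (1,3): δ = 89.32°  ·
  (1,4): δ = 25.93°  ✓
  (2,3): δ = 133.51°  ·
  (2,4): δ = 70.12°  ·
  (3,4): δ = 116.61°  ·
antipodal pairs: 2

count = 2; pairs: (0,3), (1,4)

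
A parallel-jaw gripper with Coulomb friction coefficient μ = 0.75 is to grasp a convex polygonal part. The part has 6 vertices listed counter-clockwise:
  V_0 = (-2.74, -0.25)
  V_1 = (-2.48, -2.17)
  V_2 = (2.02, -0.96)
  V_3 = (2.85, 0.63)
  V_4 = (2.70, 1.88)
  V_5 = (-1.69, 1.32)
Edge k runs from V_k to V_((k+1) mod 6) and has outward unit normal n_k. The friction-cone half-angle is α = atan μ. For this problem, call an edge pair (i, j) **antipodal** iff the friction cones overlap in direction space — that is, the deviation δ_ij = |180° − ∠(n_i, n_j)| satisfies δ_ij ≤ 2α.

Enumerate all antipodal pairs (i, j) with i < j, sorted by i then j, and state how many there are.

count = 7; pairs: (0,2), (0,3), (1,4), (1,5), (2,4), (2,5), (3,5)

α = atan 0.75 = 36.87°;  2α = 73.74°
n_0 = (-0.9910, -0.1342)
n_1 = (+0.2597, -0.9657)
n_2 = (+0.8865, -0.4628)
n_3 = (+0.9929, +0.1191)
n_4 = (-0.1265, +0.9920)
n_5 = (-0.8312, +0.5559)
  (0,1): δ = 82.66°  ·
  (0,2): δ = 35.28°  ✓
  (0,3): δ = 0.87°  ✓
  (0,4): δ = 89.56°  ·
  (0,5): δ = 138.51°  ·
  (1,2): δ = 132.62°  ·
  (1,3): δ = 98.21°  ·
  (1,4): δ = 7.78°  ✓
  (1,5): δ = 41.18°  ✓
  (2,3): δ = 145.59°  ·
  (2,4): δ = 55.17°  ✓
  (2,5): δ = 6.21°  ✓
  (3,4): δ = 89.57°  ·
  (3,5): δ = 40.62°  ✓
  (4,5): δ = 131.04°  ·
antipodal pairs: 7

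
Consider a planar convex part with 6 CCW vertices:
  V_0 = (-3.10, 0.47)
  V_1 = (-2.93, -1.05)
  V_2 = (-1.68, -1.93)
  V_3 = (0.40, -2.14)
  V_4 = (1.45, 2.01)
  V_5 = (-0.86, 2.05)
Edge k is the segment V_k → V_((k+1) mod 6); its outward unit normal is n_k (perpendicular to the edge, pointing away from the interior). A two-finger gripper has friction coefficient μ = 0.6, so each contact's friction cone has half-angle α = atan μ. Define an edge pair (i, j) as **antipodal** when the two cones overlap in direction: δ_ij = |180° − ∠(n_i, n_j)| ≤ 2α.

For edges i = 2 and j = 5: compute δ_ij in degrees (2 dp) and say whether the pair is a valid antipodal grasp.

δ = 40.96°, valid

α = atan 0.6 = 30.96°;  2α = 61.93°
edge 2: e_2 = (+2.08, -0.21);  n_2 = (-0.1005, -0.9949)
edge 5: e_5 = (-2.24, -1.58);  n_5 = (-0.5764, +0.8172)
∠(n_2, n_5) = 139.04°
δ = |180° − 139.04°| = 40.96°
40.96° ≤ 2α = 61.93°  →  valid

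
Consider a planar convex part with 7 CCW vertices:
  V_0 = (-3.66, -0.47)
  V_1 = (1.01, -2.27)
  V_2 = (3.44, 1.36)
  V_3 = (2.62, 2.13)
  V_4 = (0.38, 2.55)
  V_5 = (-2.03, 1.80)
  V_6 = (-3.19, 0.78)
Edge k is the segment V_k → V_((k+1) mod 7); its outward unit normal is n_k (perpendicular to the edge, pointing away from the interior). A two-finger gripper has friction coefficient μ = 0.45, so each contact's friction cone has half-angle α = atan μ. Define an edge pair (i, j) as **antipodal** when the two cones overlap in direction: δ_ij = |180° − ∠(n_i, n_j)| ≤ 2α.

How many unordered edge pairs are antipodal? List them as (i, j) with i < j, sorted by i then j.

count = 6; pairs: (0,2), (0,3), (0,4), (1,4), (1,5), (1,6)

α = atan 0.45 = 24.23°;  2α = 48.46°
n_0 = (-0.3596, -0.9331)
n_1 = (+0.8310, -0.5563)
n_2 = (+0.6845, +0.7290)
n_3 = (+0.1843, +0.9829)
n_4 = (-0.2971, +0.9548)
n_5 = (-0.6603, +0.7510)
n_6 = (-0.9360, +0.3519)
  (0,1): δ = 102.72°  ·
  (0,2): δ = 22.12°  ✓
  (0,3): δ = 10.46°  ✓
  (0,4): δ = 38.36°  ✓
  (0,5): δ = 62.40°  ·
  (0,6): δ = 90.47°  ·
  (1,2): δ = 99.40°  ·
  (1,3): δ = 66.82°  ·
  (1,4): δ = 38.91°  ✓
  (1,5): δ = 14.88°  ✓
  (1,6): δ = 13.19°  ✓
  (2,3): δ = 147.42°  ·
  (2,4): δ = 119.51°  ·
  (2,5): δ = 95.48°  ·
  (2,6): δ = 67.41°  ·
  (3,4): δ = 152.09°  ·
  (3,5): δ = 128.05°  ·
  (3,6): δ = 99.99°  ·
  (4,5): δ = 155.96°  ·
  (4,6): δ = 127.89°  ·
  (5,6): δ = 151.93°  ·
antipodal pairs: 6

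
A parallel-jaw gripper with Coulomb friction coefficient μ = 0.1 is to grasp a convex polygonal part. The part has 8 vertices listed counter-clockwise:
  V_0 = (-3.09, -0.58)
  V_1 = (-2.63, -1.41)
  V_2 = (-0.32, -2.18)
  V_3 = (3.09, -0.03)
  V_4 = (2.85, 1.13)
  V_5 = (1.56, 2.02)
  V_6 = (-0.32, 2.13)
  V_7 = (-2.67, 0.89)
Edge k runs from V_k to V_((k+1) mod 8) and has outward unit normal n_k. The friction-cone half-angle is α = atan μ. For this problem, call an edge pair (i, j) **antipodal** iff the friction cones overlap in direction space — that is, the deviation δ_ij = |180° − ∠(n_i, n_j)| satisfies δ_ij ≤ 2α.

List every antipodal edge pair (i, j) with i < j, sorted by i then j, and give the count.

count = 1; pairs: (2,6)

α = atan 0.1 = 5.71°;  2α = 11.42°
n_0 = (-0.8747, -0.4847)
n_1 = (-0.3162, -0.9487)
n_2 = (+0.5333, -0.8459)
n_3 = (+0.9793, +0.2026)
n_4 = (+0.5679, +0.8231)
n_5 = (+0.0584, +0.9983)
n_6 = (-0.4667, +0.8844)
n_7 = (-0.9615, +0.2747)
  (0,1): δ = 137.43°  ·
  (0,2): δ = 86.76°  ·
  (0,3): δ = 17.31°  ·
  (0,4): δ = 26.40°  ·
  (0,5): δ = 57.66°  ·
  (0,6): δ = 88.82°  ·
  (0,7): δ = 135.06°  ·
  (1,2): δ = 129.33°  ·
  (1,3): δ = 59.88°  ·
  (1,4): δ = 16.17°  ·
  (1,5): δ = 15.09°  ·
  (1,6): δ = 46.25°  ·
  (1,7): δ = 92.49°  ·
  (2,3): δ = 110.54°  ·
  (2,4): δ = 66.83°  ·
  (2,5): δ = 35.58°  ·
  (2,6): δ = 4.41°  ✓
  (2,7): δ = 41.82°  ·
  (3,4): δ = 136.29°  ·
  (3,5): δ = 105.04°  ·
  (3,6): δ = 73.87°  ·
  (3,7): δ = 27.63°  ·
  (4,5): δ = 148.75°  ·
  (4,6): δ = 117.58°  ·
  (4,7): δ = 71.34°  ·
  (5,6): δ = 148.83°  ·
  (5,7): δ = 102.60°  ·
  (6,7): δ = 133.76°  ·
antipodal pairs: 1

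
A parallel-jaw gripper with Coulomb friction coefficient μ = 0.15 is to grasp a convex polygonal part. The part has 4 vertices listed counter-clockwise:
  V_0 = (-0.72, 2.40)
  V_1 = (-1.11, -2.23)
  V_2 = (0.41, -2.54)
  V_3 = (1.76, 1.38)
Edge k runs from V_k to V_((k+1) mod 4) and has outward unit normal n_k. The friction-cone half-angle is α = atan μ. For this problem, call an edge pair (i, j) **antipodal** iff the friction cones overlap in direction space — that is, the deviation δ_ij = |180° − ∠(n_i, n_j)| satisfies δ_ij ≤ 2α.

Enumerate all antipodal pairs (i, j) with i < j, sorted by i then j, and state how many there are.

count = 2; pairs: (0,2), (1,3)

α = atan 0.15 = 8.53°;  2α = 17.06°
n_0 = (-0.9965, +0.0839)
n_1 = (-0.1998, -0.9798)
n_2 = (+0.9455, -0.3256)
n_3 = (+0.3804, +0.9248)
  (0,1): δ = 96.71°  ·
  (0,2): δ = 14.19°  ✓
  (0,3): δ = 72.46°  ·
  (1,2): δ = 97.48°  ·
  (1,3): δ = 10.83°  ✓
  (2,3): δ = 93.35°  ·
antipodal pairs: 2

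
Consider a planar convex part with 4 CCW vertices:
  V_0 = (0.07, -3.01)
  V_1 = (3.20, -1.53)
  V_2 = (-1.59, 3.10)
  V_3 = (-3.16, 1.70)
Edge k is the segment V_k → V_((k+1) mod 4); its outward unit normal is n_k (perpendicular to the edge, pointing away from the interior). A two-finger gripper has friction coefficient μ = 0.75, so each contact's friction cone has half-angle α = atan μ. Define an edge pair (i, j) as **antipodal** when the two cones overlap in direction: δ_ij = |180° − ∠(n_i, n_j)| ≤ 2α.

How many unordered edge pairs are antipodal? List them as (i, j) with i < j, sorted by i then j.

count = 3; pairs: (0,1), (0,2), (1,3)

α = atan 0.75 = 36.87°;  2α = 73.74°
n_0 = (+0.4275, -0.9040)
n_1 = (+0.6950, +0.7190)
n_2 = (-0.6655, +0.7464)
n_3 = (-0.8247, -0.5656)
  (0,1): δ = 69.33°  ✓
  (0,2): δ = 16.42°  ✓
  (0,3): δ = 99.13°  ·
  (1,2): δ = 94.25°  ·
  (1,3): δ = 11.53°  ✓
  (2,3): δ = 97.28°  ·
antipodal pairs: 3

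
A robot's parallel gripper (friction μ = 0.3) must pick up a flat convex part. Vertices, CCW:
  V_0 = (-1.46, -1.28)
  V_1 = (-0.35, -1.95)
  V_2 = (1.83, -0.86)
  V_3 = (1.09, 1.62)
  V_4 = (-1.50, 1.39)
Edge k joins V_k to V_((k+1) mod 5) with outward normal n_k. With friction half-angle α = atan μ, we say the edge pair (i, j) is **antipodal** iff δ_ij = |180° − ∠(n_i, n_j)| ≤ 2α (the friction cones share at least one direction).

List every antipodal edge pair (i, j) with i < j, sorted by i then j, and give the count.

α = atan 0.3 = 16.70°;  2α = 33.40°
n_0 = (-0.5168, -0.8561)
n_1 = (+0.4472, -0.8944)
n_2 = (+0.9583, +0.2859)
n_3 = (-0.0885, +0.9961)
n_4 = (-0.9999, -0.0150)
  (0,1): δ = 122.32°  ·
  (0,2): δ = 42.27°  ·
  (0,3): δ = 36.19°  ·
  (0,4): δ = 121.97°  ·
  (1,2): δ = 99.95°  ·
  (1,3): δ = 21.49°  ✓
  (1,4): δ = 64.29°  ·
  (2,3): δ = 101.54°  ·
  (2,4): δ = 15.76°  ✓
  (3,4): δ = 94.22°  ·
antipodal pairs: 2

count = 2; pairs: (1,3), (2,4)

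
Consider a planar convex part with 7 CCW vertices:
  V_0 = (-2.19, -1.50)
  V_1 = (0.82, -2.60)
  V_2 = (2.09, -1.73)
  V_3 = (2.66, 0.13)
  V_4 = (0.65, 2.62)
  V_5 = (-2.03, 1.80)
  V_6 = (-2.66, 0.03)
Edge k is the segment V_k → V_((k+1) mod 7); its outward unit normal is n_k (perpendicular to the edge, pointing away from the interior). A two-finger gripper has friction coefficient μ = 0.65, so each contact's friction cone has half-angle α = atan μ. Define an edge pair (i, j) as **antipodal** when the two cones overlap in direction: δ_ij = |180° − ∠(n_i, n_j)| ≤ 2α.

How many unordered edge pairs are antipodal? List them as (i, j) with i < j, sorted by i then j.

count = 9; pairs: (0,3), (0,4), (1,4), (1,5), (2,4), (2,5), (2,6), (3,5), (3,6)

α = atan 0.65 = 33.02°;  2α = 66.05°
n_0 = (-0.3432, -0.9392)
n_1 = (+0.5651, -0.8250)
n_2 = (+0.9561, -0.2930)
n_3 = (+0.7781, +0.6281)
n_4 = (-0.2926, +0.9562)
n_5 = (-0.9421, +0.3353)
n_6 = (-0.9559, -0.2936)
  (0,1): δ = 125.51°  ·
  (0,2): δ = 86.96°  ·
  (0,3): δ = 31.01°  ✓
  (0,4): δ = 37.09°  ✓
  (0,5): δ = 90.48°  ·
  (0,6): δ = 127.15°  ·
  (1,2): δ = 141.45°  ·
  (1,3): δ = 85.50°  ·
  (1,4): δ = 17.40°  ✓
  (1,5): δ = 36.00°  ✓
  (1,6): δ = 72.66°  ·
  (2,3): δ = 124.05°  ·
  (2,4): δ = 55.95°  ✓
  (2,5): δ = 2.55°  ✓
  (2,6): δ = 34.11°  ✓
  (3,4): δ = 111.90°  ·
  (3,5): δ = 58.50°  ✓
  (3,6): δ = 21.84°  ✓
  (4,5): δ = 126.60°  ·
  (4,6): δ = 89.94°  ·
  (5,6): δ = 143.33°  ·
antipodal pairs: 9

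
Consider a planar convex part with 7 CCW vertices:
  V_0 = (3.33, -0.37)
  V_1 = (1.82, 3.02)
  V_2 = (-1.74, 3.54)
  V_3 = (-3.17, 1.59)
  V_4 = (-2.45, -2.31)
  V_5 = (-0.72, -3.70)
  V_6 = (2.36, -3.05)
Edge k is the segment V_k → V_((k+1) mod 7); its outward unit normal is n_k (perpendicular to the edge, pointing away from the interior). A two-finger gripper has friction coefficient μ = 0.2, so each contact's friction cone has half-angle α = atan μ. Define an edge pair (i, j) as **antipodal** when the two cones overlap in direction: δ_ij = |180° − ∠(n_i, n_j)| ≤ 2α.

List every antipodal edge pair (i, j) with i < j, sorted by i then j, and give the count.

count = 3; pairs: (0,3), (1,5), (2,6)

α = atan 0.2 = 11.31°;  2α = 22.62°
n_0 = (+0.9135, +0.4069)
n_1 = (+0.1445, +0.9895)
n_2 = (-0.8064, +0.5914)
n_3 = (-0.9834, -0.1815)
n_4 = (-0.6263, -0.7795)
n_5 = (+0.2065, -0.9784)
n_6 = (+0.9403, -0.3403)
  (0,1): δ = 122.32°  ·
  (0,2): δ = 60.26°  ·
  (0,3): δ = 13.55°  ✓
  (0,4): δ = 27.21°  ·
  (0,5): δ = 77.91°  ·
  (0,6): δ = 136.09°  ·
  (1,2): δ = 117.94°  ·
  (1,3): δ = 71.23°  ·
  (1,4): δ = 30.47°  ·
  (1,5): δ = 20.23°  ✓
  (1,6): δ = 78.41°  ·
  (2,3): δ = 133.29°  ·
  (2,4): δ = 92.53°  ·
  (2,5): δ = 41.83°  ·
  (2,6): δ = 16.36°  ✓
  (3,4): δ = 139.24°  ·
  (3,5): δ = 88.54°  ·
  (3,6): δ = 30.36°  ·
  (4,5): δ = 129.30°  ·
  (4,6): δ = 71.12°  ·
  (5,6): δ = 121.81°  ·
antipodal pairs: 3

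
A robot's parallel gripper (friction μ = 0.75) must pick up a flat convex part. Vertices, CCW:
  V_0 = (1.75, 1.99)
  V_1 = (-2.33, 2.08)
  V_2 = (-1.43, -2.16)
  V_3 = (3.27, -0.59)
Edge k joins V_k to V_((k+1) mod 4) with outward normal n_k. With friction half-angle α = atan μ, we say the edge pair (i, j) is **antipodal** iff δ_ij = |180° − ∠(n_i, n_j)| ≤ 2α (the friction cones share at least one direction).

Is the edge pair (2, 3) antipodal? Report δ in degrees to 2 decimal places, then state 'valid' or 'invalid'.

α = atan 0.75 = 36.87°;  2α = 73.74°
edge 2: e_2 = (+4.70, +1.57);  n_2 = (+0.3168, -0.9485)
edge 3: e_3 = (-1.52, +2.58);  n_3 = (+0.8616, +0.5076)
∠(n_2, n_3) = 102.03°
δ = |180° − 102.03°| = 77.97°
77.97° > 2α = 73.74°  →  invalid

δ = 77.97°, invalid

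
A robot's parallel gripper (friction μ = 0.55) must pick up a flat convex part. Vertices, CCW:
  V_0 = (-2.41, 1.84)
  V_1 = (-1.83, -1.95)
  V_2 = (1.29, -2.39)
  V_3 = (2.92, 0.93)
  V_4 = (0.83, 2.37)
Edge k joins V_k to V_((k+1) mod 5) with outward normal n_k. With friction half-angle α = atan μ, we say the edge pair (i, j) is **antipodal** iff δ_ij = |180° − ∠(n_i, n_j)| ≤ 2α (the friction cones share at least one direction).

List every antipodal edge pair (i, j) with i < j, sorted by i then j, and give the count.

count = 5; pairs: (0,2), (0,3), (1,3), (1,4), (2,4)

α = atan 0.55 = 28.81°;  2α = 57.62°
n_0 = (-0.9885, -0.1513)
n_1 = (-0.1396, -0.9902)
n_2 = (+0.8976, -0.4407)
n_3 = (+0.5674, +0.8235)
n_4 = (-0.1614, +0.9869)
  (0,1): δ = 106.73°  ·
  (0,2): δ = 34.85°  ✓
  (0,3): δ = 46.73°  ✓
  (0,4): δ = 90.59°  ·
  (1,2): δ = 108.12°  ·
  (1,3): δ = 26.54°  ✓
  (1,4): δ = 17.32°  ✓
  (2,3): δ = 98.42°  ·
  (2,4): δ = 54.56°  ✓
  (3,4): δ = 136.14°  ·
antipodal pairs: 5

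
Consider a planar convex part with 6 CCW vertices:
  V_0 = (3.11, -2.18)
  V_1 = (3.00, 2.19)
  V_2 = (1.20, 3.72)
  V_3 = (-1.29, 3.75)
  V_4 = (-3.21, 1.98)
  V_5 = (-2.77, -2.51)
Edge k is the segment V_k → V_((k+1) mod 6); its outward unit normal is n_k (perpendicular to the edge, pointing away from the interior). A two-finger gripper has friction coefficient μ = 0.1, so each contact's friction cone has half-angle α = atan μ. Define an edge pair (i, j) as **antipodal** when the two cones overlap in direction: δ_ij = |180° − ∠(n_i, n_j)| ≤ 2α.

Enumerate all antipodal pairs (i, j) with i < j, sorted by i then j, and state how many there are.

α = atan 0.1 = 5.71°;  2α = 11.42°
n_0 = (+0.9997, +0.0252)
n_1 = (+0.6476, +0.7619)
n_2 = (+0.0120, +0.9999)
n_3 = (-0.6778, +0.7352)
n_4 = (-0.9952, -0.0975)
n_5 = (+0.0560, -0.9984)
  (0,1): δ = 131.81°  ·
  (0,2): δ = 92.13°  ·
  (0,3): δ = 48.77°  ·
  (0,4): δ = 4.15°  ✓
  (0,5): δ = 91.77°  ·
  (1,2): δ = 140.33°  ·
  (1,3): δ = 96.96°  ·
  (1,4): δ = 44.04°  ·
  (1,5): δ = 43.58°  ·
  (2,3): δ = 136.64°  ·
  (2,4): δ = 83.71°  ·
  (2,5): δ = 3.90°  ✓
  (3,4): δ = 127.08°  ·
  (3,5): δ = 39.46°  ·
  (4,5): δ = 92.38°  ·
antipodal pairs: 2

count = 2; pairs: (0,4), (2,5)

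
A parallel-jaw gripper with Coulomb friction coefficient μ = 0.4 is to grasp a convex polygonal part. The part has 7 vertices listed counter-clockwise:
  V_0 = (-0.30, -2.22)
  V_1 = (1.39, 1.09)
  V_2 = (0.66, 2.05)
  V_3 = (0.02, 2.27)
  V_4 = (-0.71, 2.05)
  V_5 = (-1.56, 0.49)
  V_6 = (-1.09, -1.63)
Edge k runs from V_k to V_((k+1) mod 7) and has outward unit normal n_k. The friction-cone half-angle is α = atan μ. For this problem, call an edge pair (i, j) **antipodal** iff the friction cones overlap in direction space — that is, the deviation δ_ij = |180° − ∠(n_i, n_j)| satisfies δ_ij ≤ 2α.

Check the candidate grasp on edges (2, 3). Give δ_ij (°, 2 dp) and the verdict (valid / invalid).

δ = 144.26°, invalid

α = atan 0.4 = 21.80°;  2α = 43.60°
edge 2: e_2 = (-0.64, +0.22);  n_2 = (+0.3251, +0.9457)
edge 3: e_3 = (-0.73, -0.22);  n_3 = (-0.2886, +0.9575)
∠(n_2, n_3) = 35.74°
δ = |180° − 35.74°| = 144.26°
144.26° > 2α = 43.60°  →  invalid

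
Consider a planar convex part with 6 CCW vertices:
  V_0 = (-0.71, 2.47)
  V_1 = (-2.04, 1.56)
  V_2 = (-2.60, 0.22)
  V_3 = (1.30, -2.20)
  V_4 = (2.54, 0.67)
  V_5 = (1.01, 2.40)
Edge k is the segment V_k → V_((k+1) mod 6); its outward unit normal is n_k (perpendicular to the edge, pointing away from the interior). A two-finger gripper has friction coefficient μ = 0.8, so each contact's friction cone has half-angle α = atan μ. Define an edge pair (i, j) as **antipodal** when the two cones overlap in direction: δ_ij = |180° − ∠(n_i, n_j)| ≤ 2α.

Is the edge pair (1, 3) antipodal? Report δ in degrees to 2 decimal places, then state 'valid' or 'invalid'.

α = atan 0.8 = 38.66°;  2α = 77.32°
edge 1: e_1 = (-0.56, -1.34);  n_1 = (-0.9227, +0.3856)
edge 3: e_3 = (+1.24, +2.87);  n_3 = (+0.9180, -0.3966)
∠(n_1, n_3) = 179.31°
δ = |180° − 179.31°| = 0.69°
0.69° ≤ 2α = 77.32°  →  valid

δ = 0.69°, valid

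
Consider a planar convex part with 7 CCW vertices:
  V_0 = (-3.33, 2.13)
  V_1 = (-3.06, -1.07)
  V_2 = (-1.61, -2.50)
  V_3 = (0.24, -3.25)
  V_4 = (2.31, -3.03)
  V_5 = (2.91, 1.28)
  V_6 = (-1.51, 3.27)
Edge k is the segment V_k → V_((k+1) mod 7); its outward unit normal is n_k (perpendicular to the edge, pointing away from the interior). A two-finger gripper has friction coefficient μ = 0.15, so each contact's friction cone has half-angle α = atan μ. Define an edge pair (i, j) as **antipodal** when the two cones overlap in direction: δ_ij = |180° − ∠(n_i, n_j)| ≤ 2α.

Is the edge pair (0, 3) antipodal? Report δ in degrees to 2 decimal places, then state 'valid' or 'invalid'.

α = atan 0.15 = 8.53°;  2α = 17.06°
edge 0: e_0 = (+0.27, -3.20);  n_0 = (-0.9965, -0.0841)
edge 3: e_3 = (+2.07, +0.22);  n_3 = (+0.1057, -0.9944)
∠(n_0, n_3) = 91.24°
δ = |180° − 91.24°| = 88.76°
88.76° > 2α = 17.06°  →  invalid

δ = 88.76°, invalid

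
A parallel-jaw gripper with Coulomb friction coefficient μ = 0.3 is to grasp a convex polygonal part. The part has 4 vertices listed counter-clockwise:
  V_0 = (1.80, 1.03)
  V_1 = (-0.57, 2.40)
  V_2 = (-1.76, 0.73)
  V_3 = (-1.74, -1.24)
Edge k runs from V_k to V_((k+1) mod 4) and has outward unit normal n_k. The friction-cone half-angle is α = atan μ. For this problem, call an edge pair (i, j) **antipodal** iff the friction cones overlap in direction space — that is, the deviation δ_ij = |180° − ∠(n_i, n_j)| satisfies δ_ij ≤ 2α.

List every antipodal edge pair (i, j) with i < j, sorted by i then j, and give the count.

count = 1; pairs: (1,3)

α = atan 0.3 = 16.70°;  2α = 33.40°
n_0 = (+0.5005, +0.8658)
n_1 = (-0.8144, +0.5803)
n_2 = (-0.9999, -0.0102)
n_3 = (+0.5398, -0.8418)
  (0,1): δ = 95.44°  ·
  (0,2): δ = 59.39°  ·
  (0,3): δ = 62.70°  ·
  (1,2): δ = 143.95°  ·
  (1,3): δ = 21.86°  ✓
  (2,3): δ = 57.91°  ·
antipodal pairs: 1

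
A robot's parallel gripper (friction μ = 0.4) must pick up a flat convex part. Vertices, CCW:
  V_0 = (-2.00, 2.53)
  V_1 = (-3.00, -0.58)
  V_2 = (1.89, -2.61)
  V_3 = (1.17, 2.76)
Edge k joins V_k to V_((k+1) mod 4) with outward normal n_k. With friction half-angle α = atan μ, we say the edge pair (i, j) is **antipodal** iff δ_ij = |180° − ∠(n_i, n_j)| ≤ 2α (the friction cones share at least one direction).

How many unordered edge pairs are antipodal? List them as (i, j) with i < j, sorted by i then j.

count = 2; pairs: (0,2), (1,3)

α = atan 0.4 = 21.80°;  2α = 43.60°
n_0 = (-0.9520, +0.3061)
n_1 = (-0.3834, -0.9236)
n_2 = (+0.9911, +0.1329)
n_3 = (-0.0724, +0.9974)
  (0,1): δ = 94.72°  ·
  (0,2): δ = 25.46°  ✓
  (0,3): δ = 111.97°  ·
  (1,2): δ = 59.82°  ·
  (1,3): δ = 26.69°  ✓
  (2,3): δ = 93.49°  ·
antipodal pairs: 2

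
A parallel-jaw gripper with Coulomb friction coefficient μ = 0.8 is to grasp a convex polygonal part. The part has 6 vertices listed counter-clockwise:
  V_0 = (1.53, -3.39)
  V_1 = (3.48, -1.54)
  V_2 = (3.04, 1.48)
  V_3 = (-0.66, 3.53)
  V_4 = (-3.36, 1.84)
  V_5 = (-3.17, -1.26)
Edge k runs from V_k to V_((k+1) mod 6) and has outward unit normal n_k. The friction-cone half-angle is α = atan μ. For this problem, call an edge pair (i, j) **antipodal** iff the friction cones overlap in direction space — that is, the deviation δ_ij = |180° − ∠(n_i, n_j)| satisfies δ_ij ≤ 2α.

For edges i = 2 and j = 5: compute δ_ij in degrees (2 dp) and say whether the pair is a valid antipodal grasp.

α = atan 0.8 = 38.66°;  2α = 77.32°
edge 2: e_2 = (-3.70, +2.05);  n_2 = (+0.4846, +0.8747)
edge 5: e_5 = (+4.70, -2.13);  n_5 = (-0.4128, -0.9108)
∠(n_2, n_5) = 175.39°
δ = |180° − 175.39°| = 4.61°
4.61° ≤ 2α = 77.32°  →  valid

δ = 4.61°, valid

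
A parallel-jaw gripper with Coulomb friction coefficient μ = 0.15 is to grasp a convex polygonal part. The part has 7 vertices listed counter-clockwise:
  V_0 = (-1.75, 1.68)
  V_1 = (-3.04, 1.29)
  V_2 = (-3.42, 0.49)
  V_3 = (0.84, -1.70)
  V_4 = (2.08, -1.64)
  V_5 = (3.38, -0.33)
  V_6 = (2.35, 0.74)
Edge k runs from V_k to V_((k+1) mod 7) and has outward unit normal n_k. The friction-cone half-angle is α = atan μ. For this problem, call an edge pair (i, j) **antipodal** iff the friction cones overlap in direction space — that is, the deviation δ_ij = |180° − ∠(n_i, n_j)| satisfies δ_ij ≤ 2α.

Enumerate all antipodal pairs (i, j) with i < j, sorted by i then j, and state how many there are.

count = 3; pairs: (0,3), (2,6), (3,6)

α = atan 0.15 = 8.53°;  2α = 17.06°
n_0 = (-0.2894, +0.9572)
n_1 = (-0.9033, +0.4291)
n_2 = (-0.4572, -0.8894)
n_3 = (+0.0483, -0.9988)
n_4 = (+0.7098, -0.7044)
n_5 = (+0.7204, +0.6935)
n_6 = (+0.2235, +0.9747)
  (0,1): δ = 132.23°  ·
  (0,2): δ = 44.03°  ·
  (0,3): δ = 14.05°  ✓
  (0,4): δ = 28.40°  ·
  (0,5): δ = 117.09°  ·
  (0,6): δ = 150.27°  ·
  (1,2): δ = 91.80°  ·
  (1,3): δ = 61.82°  ·
  (1,4): δ = 19.37°  ·
  (1,5): δ = 69.32°  ·
  (1,6): δ = 102.49°  ·
  (2,3): δ = 150.02°  ·
  (2,4): δ = 107.57°  ·
  (2,5): δ = 18.88°  ·
  (2,6): δ = 14.29°  ✓
  (3,4): δ = 137.55°  ·
  (3,5): δ = 48.86°  ·
  (3,6): δ = 15.68°  ✓
  (4,5): δ = 91.31°  ·
  (4,6): δ = 58.13°  ·
  (5,6): δ = 146.82°  ·
antipodal pairs: 3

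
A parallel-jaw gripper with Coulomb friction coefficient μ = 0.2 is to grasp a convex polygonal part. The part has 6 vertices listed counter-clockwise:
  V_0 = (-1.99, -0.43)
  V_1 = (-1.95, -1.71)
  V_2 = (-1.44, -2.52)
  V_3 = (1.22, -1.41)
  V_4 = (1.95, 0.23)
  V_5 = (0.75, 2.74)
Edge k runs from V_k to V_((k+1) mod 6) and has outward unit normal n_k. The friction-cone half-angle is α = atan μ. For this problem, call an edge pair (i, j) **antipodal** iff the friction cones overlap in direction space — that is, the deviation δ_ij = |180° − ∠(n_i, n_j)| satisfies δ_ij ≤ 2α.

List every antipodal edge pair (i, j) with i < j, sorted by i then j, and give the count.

α = atan 0.2 = 11.31°;  2α = 22.62°
n_0 = (-0.9995, -0.0312)
n_1 = (-0.8462, -0.5328)
n_2 = (+0.3851, -0.9229)
n_3 = (+0.9136, -0.4067)
n_4 = (+0.9022, +0.4313)
n_5 = (-0.7566, +0.6539)
  (0,1): δ = 149.59°  ·
  (0,2): δ = 69.14°  ·
  (0,3): δ = 25.78°  ·
  (0,4): δ = 23.76°  ·
  (0,5): δ = 137.37°  ·
  (1,2): δ = 99.55°  ·
  (1,3): δ = 56.19°  ·
  (1,4): δ = 6.64°  ✓
  (1,5): δ = 106.97°  ·
  (2,3): δ = 136.65°  ·
  (2,4): δ = 87.10°  ·
  (2,5): δ = 26.51°  ·
  (3,4): δ = 130.45°  ·
  (3,5): δ = 16.84°  ✓
  (4,5): δ = 66.39°  ·
antipodal pairs: 2

count = 2; pairs: (1,4), (3,5)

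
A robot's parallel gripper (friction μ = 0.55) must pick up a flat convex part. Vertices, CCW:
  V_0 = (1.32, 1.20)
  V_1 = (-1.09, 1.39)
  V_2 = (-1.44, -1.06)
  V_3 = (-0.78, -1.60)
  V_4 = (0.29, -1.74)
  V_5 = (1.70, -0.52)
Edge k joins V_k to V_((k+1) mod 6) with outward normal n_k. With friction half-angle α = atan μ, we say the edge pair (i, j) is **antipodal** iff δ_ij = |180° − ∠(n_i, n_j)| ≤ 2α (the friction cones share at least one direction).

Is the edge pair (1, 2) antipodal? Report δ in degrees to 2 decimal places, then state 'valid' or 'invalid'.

α = atan 0.55 = 28.81°;  2α = 57.62°
edge 1: e_1 = (-0.35, -2.45);  n_1 = (-0.9899, +0.1414)
edge 2: e_2 = (+0.66, -0.54);  n_2 = (-0.6332, -0.7740)
∠(n_1, n_2) = 58.84°
δ = |180° − 58.84°| = 121.16°
121.16° > 2α = 57.62°  →  invalid

δ = 121.16°, invalid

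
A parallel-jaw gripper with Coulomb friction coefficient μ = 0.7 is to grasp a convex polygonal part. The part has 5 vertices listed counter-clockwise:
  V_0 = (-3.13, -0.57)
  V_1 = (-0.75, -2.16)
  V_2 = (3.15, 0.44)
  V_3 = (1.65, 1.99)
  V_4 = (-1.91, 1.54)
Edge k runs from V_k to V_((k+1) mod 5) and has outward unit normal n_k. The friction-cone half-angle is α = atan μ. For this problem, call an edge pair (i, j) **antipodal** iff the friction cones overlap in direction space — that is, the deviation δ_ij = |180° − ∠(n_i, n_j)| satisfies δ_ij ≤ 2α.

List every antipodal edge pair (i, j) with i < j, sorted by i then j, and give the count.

α = atan 0.7 = 34.99°;  2α = 69.98°
n_0 = (-0.5555, -0.8315)
n_1 = (+0.5547, -0.8321)
n_2 = (+0.7186, +0.6954)
n_3 = (-0.1254, +0.9921)
n_4 = (-0.8657, +0.5006)
  (0,1): δ = 112.56°  ·
  (0,2): δ = 12.19°  ✓
  (0,3): δ = 40.95°  ✓
  (0,4): δ = 93.71°  ·
  (1,2): δ = 79.63°  ·
  (1,3): δ = 26.49°  ✓
  (1,4): δ = 26.27°  ✓
  (2,3): δ = 126.86°  ·
  (2,4): δ = 74.10°  ·
  (3,4): δ = 127.24°  ·
antipodal pairs: 4

count = 4; pairs: (0,2), (0,3), (1,3), (1,4)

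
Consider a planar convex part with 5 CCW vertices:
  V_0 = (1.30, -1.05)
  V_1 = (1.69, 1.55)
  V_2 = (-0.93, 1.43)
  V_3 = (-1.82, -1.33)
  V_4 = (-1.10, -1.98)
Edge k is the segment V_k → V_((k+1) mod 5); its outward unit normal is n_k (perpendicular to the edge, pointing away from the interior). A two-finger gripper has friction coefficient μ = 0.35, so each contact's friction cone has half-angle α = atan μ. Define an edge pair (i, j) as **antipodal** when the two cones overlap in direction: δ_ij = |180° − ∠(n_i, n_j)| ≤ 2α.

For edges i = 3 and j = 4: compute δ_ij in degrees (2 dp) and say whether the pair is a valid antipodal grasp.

α = atan 0.35 = 19.29°;  2α = 38.58°
edge 3: e_3 = (+0.72, -0.65);  n_3 = (-0.6701, -0.7423)
edge 4: e_4 = (+2.40, +0.93);  n_4 = (+0.3613, -0.9324)
∠(n_3, n_4) = 63.26°
δ = |180° − 63.26°| = 116.74°
116.74° > 2α = 38.58°  →  invalid

δ = 116.74°, invalid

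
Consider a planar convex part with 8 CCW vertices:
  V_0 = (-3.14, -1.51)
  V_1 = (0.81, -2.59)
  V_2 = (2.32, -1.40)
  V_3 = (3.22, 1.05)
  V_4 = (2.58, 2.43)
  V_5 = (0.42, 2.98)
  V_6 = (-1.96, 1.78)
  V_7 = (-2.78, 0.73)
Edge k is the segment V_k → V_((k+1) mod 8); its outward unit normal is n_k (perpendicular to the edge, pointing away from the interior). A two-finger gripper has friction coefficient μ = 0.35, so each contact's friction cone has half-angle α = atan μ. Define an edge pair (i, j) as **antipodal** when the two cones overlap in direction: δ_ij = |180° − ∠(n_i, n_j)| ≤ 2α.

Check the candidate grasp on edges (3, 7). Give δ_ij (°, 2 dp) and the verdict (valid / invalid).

δ = 34.01°, valid

α = atan 0.35 = 19.29°;  2α = 38.58°
edge 3: e_3 = (-0.64, +1.38);  n_3 = (+0.9072, +0.4207)
edge 7: e_7 = (-0.36, -2.24);  n_7 = (-0.9873, +0.1587)
∠(n_3, n_7) = 145.99°
δ = |180° − 145.99°| = 34.01°
34.01° ≤ 2α = 38.58°  →  valid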